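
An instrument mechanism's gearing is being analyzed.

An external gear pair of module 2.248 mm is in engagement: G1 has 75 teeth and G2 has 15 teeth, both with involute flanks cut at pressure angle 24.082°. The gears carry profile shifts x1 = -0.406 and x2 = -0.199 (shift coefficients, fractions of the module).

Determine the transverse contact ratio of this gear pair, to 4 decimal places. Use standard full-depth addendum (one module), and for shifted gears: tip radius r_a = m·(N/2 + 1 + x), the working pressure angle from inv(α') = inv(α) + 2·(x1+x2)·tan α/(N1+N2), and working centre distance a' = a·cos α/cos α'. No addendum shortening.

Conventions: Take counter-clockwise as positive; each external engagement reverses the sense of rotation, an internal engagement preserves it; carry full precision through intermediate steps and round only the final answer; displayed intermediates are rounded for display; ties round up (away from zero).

topology: single-mesh involute geometry — m = 2.248, 75T/15T pair
base radii: r_b1 = 76.962731, r_b2 = 15.392546
tip radii: r_a1 = 85.635312, r_a2 = 18.660648
inv(α') = inv(24.082°) + 2·(-0.406-0.199)·tan α/(75+15) = 0.02062554  ⇒  α' = 22.19869°
a' = a·cos α / cos α' = 101.1600·cos 24.082°/cos 22.19869° = 99.748730
action lengths: √(r_a1²−r_b1²) = 37.551893, √(r_a2²−r_b2²) = 10.549375
base pitch p_b = π·m·cos α = 6.447615
CR = (37.551893 + 10.549375 − 99.748730·sin 22.19869°)/6.447615 = 1.615208
contact ratio ≈ 1.6152

1.6152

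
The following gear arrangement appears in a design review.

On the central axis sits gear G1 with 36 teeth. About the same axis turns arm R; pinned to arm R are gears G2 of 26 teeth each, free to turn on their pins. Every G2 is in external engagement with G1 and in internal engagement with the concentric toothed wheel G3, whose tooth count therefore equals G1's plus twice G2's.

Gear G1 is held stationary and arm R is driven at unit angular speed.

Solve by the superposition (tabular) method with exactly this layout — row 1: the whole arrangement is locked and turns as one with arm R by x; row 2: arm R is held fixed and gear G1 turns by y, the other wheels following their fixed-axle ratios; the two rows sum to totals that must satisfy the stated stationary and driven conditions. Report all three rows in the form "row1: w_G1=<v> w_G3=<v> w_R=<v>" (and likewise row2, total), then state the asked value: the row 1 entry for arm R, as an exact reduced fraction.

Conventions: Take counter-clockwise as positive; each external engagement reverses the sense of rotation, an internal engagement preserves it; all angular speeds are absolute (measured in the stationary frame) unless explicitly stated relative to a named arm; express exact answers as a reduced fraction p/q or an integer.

planetary set (36T centre, 26T on arm, 88T internal) — Willis relation
row 1: whole set turns with the arm by x
superposition row 2 [arm held]: sun y, ring −(36/88)·y, arm 0
boundary: total ω_sun = x + y = 0 and total ω_arm = x = 1  ⇒  y = -1, x = 1
row 2 ring = −(36/88)·(-1) = 9/22
totals (row 1 + row 2): sun 1 + (-1) = 0, ring 1 + 9/22 = 31/22, arm 1 + 0 = 1
asked cell (row1, arm) = 1

row1: w_G1=1 w_G3=1 w_R=1
row2: w_G1=-1 w_G3=9/22 w_R=0
total: w_G1=0 w_G3=31/22 w_R=1
asked value: 1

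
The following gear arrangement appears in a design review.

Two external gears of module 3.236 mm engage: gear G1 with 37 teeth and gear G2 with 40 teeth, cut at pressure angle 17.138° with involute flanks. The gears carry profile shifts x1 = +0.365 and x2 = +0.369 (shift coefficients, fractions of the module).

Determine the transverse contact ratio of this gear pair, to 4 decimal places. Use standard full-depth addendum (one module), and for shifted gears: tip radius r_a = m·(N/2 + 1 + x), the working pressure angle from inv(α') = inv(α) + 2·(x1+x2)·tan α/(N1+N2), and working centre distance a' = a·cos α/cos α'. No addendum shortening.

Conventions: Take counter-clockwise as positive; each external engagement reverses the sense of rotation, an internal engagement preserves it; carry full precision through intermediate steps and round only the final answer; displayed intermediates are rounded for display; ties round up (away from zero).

single-mesh involute tooth geometry (37T engaging 40T at module 3.236)
base radii: r_b1 = 57.207817, r_b2 = 61.846289
tip radii: r_a1 = 64.283140, r_a2 = 69.150084
inv(α') = inv(17.138°) + 2·(+0.365+0.369)·tan α/(37+40) = 0.01513077  ⇒  α' = 20.09740°
a' = a·cos α / cos α' = 124.5860·cos 17.138°/cos 20.09740° = 126.773352
action lengths: √(r_a1²−r_b1²) = 29.318727, √(r_a2²−r_b2²) = 30.931710
base pitch p_b = π·m·cos α = 9.714792
CR = (29.318727 + 30.931710 − 126.773352·sin 20.09740°)/9.714792 = 1.717891
contact ratio ≈ 1.7179

1.7179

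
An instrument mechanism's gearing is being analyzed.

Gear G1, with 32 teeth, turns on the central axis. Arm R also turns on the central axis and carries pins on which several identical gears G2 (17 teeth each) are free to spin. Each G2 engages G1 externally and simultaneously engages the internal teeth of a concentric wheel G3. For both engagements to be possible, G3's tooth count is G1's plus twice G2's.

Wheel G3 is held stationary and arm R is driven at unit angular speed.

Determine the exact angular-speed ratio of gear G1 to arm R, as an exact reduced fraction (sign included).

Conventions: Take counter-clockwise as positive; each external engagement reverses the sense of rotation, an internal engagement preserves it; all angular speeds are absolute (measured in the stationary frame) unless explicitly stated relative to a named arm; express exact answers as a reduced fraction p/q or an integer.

49/16

class = planetary set [G3 = 32+2·17 = 66; Willis about the carrier]
ring teeth: 32 + 2·17 = 66
32(ω_sun−ω_arm) = −66(ω_ring−ω_arm),  ω_ring = 0, ω_arm = 1
ω_sun = 1 − (66/32)(0−1) = 49/16
ω_out/ω_in = 49/16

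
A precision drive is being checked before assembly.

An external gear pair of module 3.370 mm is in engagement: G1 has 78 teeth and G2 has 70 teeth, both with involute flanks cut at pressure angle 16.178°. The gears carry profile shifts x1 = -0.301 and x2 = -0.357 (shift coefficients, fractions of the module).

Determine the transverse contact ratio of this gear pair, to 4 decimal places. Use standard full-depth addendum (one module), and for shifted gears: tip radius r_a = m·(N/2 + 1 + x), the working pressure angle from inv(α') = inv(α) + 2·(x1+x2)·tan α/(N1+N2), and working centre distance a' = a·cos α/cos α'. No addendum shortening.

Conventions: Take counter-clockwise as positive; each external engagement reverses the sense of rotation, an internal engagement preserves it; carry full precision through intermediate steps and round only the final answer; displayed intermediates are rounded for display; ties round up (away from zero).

topology: single-mesh involute geometry — m = 3.370, 78T/70T pair
base radii: r_b1 = 126.225469, r_b2 = 113.279267
tip radii: r_a1 = 133.785630, r_a2 = 120.116910
inv(α') = inv(16.178°) + 2·(-0.301-0.357)·tan α/(78+70) = 0.00517152  ⇒  α' = 14.17254°
a' = a·cos α / cos α' = 249.3800·cos 16.178°/cos 14.17254° = 247.023438
action lengths: √(r_a1²−r_b1²) = 44.336505, √(r_a2²−r_b2²) = 39.948463
base pitch p_b = π·m·cos α = 10.167923
CR = (44.336505 + 39.948463 − 247.023438·sin 14.17254°)/10.167923 = 2.340996
contact ratio ≈ 2.3410

2.3410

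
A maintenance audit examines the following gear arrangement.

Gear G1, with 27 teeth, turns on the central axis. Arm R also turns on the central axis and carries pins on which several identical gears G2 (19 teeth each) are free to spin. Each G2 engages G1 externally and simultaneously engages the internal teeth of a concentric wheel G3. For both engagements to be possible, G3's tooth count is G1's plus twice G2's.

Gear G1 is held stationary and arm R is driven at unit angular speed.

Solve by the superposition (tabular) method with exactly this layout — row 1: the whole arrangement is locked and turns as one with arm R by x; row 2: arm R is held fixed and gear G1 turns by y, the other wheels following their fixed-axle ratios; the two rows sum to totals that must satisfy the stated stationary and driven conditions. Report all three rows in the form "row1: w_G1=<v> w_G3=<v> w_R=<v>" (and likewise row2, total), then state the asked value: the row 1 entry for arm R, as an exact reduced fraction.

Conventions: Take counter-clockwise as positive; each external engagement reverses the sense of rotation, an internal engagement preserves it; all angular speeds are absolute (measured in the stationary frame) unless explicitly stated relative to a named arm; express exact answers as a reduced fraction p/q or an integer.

topology: planetary set — G1 27T / G2 19T / G3 65T, arm = carrier (Willis)
row 1: whole set turns with the arm by x
row 2 — arm fixed, fixed-axis ratios: sun y, ring −(27/65)·y, arm 0
boundary: total ω_sun = x + y = 0 and total ω_arm = x = 1  ⇒  y = -1, x = 1
row 2 ring = −(27/65)·(-1) = 27/65
totals (row 1 + row 2): sun 1 + (-1) = 0, ring 1 + 27/65 = 92/65, arm 1 + 0 = 1
asked cell (row1, arm) = 1

row1: w_G1=1 w_G3=1 w_R=1
row2: w_G1=-1 w_G3=27/65 w_R=0
total: w_G1=0 w_G3=92/65 w_R=1
asked value: 1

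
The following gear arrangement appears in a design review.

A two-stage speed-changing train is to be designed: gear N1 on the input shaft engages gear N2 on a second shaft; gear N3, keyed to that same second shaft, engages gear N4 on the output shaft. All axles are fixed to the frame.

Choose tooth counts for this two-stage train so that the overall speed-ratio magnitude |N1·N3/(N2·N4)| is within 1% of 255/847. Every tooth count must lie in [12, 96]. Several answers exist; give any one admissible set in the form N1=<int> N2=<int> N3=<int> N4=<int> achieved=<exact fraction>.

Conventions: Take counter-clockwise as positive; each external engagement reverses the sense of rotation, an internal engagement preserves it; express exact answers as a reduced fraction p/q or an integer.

N1=15 N2=22 N3=34 N4=77 achieved=255/847

topology: fixed-axis compound train — 2 stages, target 255/847
target = 255/847 in lowest terms: an exact hit needs N1·N3 = k·255 and N2·N4 = k·847 for one integer k, every count in [12, 96]; additionally prefer no 1:1 stage (N1 ≠ N2, N3 ≠ N4)
k = 1: no 1:1-free in-range split of k·255 and k·847 into factor pairs; take k = 2
k = 2: N1·N3 = 510 = 15·34, N2·N4 = 1694 = 22·77
achieved = 15·34/(22·77) = 255/847; |achieved − target| = 0 ≤ 51/16940 ✓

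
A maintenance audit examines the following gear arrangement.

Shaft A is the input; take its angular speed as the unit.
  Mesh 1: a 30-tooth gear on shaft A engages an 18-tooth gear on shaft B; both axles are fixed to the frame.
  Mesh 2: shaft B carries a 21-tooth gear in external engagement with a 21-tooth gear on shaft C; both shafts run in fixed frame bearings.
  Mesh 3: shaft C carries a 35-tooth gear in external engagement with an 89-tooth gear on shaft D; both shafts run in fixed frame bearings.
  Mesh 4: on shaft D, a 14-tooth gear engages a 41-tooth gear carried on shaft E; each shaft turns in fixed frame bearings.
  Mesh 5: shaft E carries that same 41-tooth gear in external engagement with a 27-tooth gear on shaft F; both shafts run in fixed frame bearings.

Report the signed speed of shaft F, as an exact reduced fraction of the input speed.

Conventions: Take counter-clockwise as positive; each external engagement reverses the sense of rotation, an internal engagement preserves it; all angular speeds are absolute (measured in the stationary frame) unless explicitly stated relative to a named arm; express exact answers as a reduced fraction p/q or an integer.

-2450/7209

5-mesh fixed-axis compound train (all bearings frame-fixed)
mesh 1 [30T→18T]: |ω|/ω_in = 1×30/18 = 5/3, sense flips to −
mesh 2 [21T→21T]: |ω|/ω_in = (5/3)×21/21 = 5/3, sense flips to +
mesh 3 [35T→89T]: |ω|/ω_in = (5/3)×35/89 = 175/267, sense flips to −
mesh 4 [14T→41T]: |ω|/ω_in = (175/267)×14/41 = 2450/10947, sense flips to +
mesh 5 [41T→27T]: |ω|/ω_in = (2450/10947)×41/27 = 2450/7209, sense flips to −
signed output speed (× input speed) = -2450/7209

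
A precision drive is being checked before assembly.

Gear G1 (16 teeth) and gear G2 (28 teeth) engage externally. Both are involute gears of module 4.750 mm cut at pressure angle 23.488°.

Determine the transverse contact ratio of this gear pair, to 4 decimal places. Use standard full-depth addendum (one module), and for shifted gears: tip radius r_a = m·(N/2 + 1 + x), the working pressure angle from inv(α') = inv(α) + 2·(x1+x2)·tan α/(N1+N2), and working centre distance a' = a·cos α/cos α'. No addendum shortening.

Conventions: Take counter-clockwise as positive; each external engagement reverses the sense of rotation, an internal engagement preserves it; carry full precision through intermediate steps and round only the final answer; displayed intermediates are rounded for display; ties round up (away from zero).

single-mesh involute tooth geometry (16T engaging 28T at module 4.750)
base radii: r_b1 = 34.851456, r_b2 = 60.990047
tip radii: r_a1 = 42.750000, r_a2 = 71.250000
no profile shift: α' = α, a' = a
action lengths: √(r_a1²−r_b1²) = 24.757596, √(r_a2²−r_b2²) = 36.834449
base pitch p_b = π·m·cos α = 13.686135
CR = (24.757596 + 36.834449 − 104.500000·sin 23.48800°)/13.686135 = 1.457156
contact ratio ≈ 1.4572

1.4572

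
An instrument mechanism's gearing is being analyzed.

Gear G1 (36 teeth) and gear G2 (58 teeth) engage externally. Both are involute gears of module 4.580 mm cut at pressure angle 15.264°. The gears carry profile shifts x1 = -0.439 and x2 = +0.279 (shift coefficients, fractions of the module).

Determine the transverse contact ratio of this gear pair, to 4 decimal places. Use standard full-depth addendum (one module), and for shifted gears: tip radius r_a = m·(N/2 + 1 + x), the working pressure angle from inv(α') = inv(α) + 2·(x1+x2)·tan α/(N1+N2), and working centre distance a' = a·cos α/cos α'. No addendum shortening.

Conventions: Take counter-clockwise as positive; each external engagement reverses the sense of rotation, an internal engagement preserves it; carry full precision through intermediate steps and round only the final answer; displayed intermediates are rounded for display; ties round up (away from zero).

recognized (one external pair, fixed centres): single-mesh tooth geometry, m = 4.580, N1 = 36, N2 = 58
base radii: r_b1 = 79.531766, r_b2 = 128.134512
tip radii: r_a1 = 85.009380, r_a2 = 138.677820
inv(α') = inv(15.264°) + 2·(-0.439+0.279)·tan α/(36+58) = 0.00555776  ⇒  α' = 14.51106°
a' = a·cos α / cos α' = 215.2600·cos 15.264°/cos 14.51106° = 214.509273
action lengths: √(r_a1²−r_b1²) = 30.021540, √(r_a2²−r_b2²) = 53.038520
base pitch p_b = π·m·cos α = 13.880912
CR = (30.021540 + 53.038520 − 214.509273·sin 14.51106°)/13.880912 = 2.111616
contact ratio ≈ 2.1116

2.1116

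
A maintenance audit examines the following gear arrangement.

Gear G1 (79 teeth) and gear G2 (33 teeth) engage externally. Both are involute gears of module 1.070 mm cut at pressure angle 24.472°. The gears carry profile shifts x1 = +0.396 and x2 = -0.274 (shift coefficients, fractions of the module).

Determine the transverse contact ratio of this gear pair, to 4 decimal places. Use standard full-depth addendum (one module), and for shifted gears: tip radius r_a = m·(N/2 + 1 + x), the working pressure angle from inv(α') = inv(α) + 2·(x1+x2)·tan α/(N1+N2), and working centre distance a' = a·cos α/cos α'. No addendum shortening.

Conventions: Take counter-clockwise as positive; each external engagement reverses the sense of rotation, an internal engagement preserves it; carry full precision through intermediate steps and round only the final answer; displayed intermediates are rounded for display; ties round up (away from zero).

1.5534

recognized (one external pair, fixed centres): single-mesh tooth geometry, m = 1.070, N1 = 79, N2 = 33
base radii: r_b1 = 38.468074, r_b2 = 16.068942
tip radii: r_a1 = 43.758720, r_a2 = 18.431820
inv(α') = inv(24.472°) + 2·(+0.396-0.274)·tan α/(79+33) = 0.02901077  ⇒  α' = 24.74284°
a' = a·cos α / cos α' = 59.9200·cos 24.472°/cos 24.74284° = 60.049864
action lengths: √(r_a1²−r_b1²) = 20.857442, √(r_a2²−r_b2²) = 9.028903
base pitch p_b = π·m·cos α = 3.059519
CR = (20.857442 + 9.028903 − 60.049864·sin 24.74284°)/3.059519 = 1.553414
contact ratio ≈ 1.5534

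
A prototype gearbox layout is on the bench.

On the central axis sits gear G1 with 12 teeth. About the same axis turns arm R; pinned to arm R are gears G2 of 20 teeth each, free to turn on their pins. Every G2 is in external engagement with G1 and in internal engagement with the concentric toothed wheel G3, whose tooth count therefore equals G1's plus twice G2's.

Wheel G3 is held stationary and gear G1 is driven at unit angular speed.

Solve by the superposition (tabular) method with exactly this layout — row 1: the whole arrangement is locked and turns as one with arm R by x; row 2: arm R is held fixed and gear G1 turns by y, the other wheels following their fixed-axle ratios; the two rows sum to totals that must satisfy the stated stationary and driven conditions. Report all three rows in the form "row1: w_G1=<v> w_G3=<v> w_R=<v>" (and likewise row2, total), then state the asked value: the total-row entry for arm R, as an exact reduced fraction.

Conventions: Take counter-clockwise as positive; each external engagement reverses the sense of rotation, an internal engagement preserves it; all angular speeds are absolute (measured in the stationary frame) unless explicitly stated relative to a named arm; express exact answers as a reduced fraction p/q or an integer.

row1: w_G1=3/16 w_G3=3/16 w_R=3/16
row2: w_G1=13/16 w_G3=-3/16 w_R=0
total: w_G1=1 w_G3=0 w_R=3/16
asked value: 3/16

recognized (axles ride arm R): planetary set, 12/20/52 teeth
row 1 — lock + rotate with arm: ω_sun = ω_ring = ω_arm = x
superposition row 2 [arm held]: sun y, ring −(12/52)·y, arm 0
boundary: total ω_ring = x − (12/52)·y = 0 and total ω_sun = x + y = 1  ⇒  y = 13/16, x = 3/16
row 2 ring = −(12/52)·13/16 = -3/16
totals (row 1 + row 2): sun 3/16 + 13/16 = 1, ring 3/16 + (-3/16) = 0, arm 3/16 + 0 = 3/16
asked cell (total, arm) = 3/16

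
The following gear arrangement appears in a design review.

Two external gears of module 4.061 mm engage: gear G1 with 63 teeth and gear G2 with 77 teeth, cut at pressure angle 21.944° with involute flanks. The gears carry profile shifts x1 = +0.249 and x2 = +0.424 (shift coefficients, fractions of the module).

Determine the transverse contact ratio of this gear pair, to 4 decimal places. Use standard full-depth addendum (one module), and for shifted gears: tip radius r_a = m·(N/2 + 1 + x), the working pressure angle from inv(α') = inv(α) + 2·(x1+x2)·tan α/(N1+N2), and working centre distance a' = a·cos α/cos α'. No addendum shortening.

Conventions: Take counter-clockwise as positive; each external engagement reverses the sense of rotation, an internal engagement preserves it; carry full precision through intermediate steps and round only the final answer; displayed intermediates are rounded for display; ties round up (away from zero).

topology: single-mesh involute geometry — m = 4.061, 63T/77T pair
base radii: r_b1 = 118.653529, r_b2 = 145.020980
tip radii: r_a1 = 132.993689, r_a2 = 162.131364
inv(α') = inv(21.944°) + 2·(+0.249+0.424)·tan α/(63+77) = 0.02376819  ⇒  α' = 23.22618°
a' = a·cos α / cos α' = 284.2700·cos 21.944°/cos 23.22618° = 286.928557
action lengths: √(r_a1²−r_b1²) = 60.072134, √(r_a2²−r_b2²) = 72.494789
base pitch p_b = π·m·cos α = 11.833684
CR = (60.072134 + 72.494789 − 286.928557·sin 23.22618°)/11.833684 = 1.640509
contact ratio ≈ 1.6405

1.6405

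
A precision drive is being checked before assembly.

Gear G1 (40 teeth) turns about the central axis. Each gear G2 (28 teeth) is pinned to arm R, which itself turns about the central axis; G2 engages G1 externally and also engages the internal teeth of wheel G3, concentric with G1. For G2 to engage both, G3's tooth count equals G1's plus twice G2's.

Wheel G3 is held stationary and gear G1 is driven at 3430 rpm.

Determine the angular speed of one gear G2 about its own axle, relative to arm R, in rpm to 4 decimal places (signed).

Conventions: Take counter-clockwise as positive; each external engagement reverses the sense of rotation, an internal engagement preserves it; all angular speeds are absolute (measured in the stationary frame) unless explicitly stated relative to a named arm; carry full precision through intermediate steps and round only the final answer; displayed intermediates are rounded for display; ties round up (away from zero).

recognized (axles ride arm R): planetary set, 40/28/96 teeth
normalise by the input: solve with ω_sun = 1, then scale by 3430 rpm
ring teeth: 40 + 2·28 = 96
40(ω_sun−ω_arm) = −96(ω_ring−ω_arm),  ω_ring = 0, ω_sun = 1
40(1−ω_arm) = −96(0−ω_arm)  ⇒  136·ω_arm = 40  ⇒  ω_arm = 5/17
sun–planet mesh: 40·(1−5/17) = −28·(ω_p−ω_arm)  ⇒  ω_p−ω_arm = -120/119
scale: ω_p−ω_arm = -120/119 × 3430 rpm = -3458.8235 rpm

-3458.8235 rpm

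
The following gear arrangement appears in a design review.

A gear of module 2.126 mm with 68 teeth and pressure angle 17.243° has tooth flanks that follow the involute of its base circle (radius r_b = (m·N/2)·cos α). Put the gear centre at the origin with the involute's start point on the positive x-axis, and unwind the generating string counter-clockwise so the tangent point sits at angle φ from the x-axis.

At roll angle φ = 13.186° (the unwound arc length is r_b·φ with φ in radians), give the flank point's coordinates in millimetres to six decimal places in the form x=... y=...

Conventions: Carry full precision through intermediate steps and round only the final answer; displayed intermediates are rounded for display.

topology: single-mesh involute geometry — m = 2.126, N = 68
pitch radius r_p = m·N/2 = 2.126·68/2 = 72.284000
base radius r_b = r_p·cos α = 72.284000·cos 17.243° = 69.035280
roll angle φ = 13.186° = 0.23013912 rad
x = r_b·(cos φ + φ·sin φ) = 70.839337
y = r_b·(sin φ − φ·cos φ) = 0.279010

x=70.839337 y=0.279010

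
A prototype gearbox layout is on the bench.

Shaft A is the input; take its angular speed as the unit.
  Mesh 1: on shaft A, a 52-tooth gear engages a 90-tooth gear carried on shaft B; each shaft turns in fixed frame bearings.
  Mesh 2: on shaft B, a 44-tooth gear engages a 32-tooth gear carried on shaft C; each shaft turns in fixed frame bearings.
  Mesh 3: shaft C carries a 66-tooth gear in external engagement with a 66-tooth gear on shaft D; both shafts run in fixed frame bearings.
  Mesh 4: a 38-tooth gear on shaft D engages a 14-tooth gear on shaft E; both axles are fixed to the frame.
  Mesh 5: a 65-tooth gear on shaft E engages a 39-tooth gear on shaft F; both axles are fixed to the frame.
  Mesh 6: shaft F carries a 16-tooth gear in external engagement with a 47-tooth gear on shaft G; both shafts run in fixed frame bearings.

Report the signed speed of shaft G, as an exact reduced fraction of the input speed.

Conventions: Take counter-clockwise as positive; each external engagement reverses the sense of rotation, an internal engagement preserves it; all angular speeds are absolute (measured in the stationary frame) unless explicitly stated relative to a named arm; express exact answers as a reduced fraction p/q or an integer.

10868/8883

6-mesh fixed-axis compound train (all bearings frame-fixed)
mesh 1 [52T→90T]: |ω|/ω_in = 1×52/90 = 26/45, sense flips to −
mesh 2 [44T→32T]: |ω|/ω_in = (26/45)×44/32 = 143/180, sense flips to +
mesh 3 [66T→66T]: |ω|/ω_in = (143/180)×66/66 = 143/180, sense flips to −
mesh 4 [38T→14T]: |ω|/ω_in = (143/180)×38/14 = 2717/1260, sense flips to +
mesh 5 [65T→39T]: |ω|/ω_in = (2717/1260)×65/39 = 2717/756, sense flips to −
mesh 6 [16T→47T]: |ω|/ω_in = (2717/756)×16/47 = 10868/8883, sense flips to +
signed output speed (× input speed) = 10868/8883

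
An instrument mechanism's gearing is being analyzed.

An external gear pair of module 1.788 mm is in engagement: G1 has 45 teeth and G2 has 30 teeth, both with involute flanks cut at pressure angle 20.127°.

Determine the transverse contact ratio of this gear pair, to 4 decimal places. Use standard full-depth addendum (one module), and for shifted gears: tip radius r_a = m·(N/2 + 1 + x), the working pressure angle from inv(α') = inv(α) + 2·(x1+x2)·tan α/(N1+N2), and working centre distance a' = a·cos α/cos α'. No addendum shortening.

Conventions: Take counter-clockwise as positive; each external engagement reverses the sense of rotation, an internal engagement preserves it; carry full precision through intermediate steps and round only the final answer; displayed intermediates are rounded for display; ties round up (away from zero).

topology: single-mesh involute geometry — m = 1.788, 45T/30T pair
base radii: r_b1 = 37.773242, r_b2 = 25.182162
tip radii: r_a1 = 42.018000, r_a2 = 28.608000
no profile shift: α' = α, a' = a
action lengths: √(r_a1²−r_b1²) = 18.403654, √(r_a2²−r_b2²) = 13.574844
base pitch p_b = π·m·cos α = 5.274140
CR = (18.403654 + 13.574844 − 67.050000·sin 20.12700°)/5.274140 = 1.688701
contact ratio ≈ 1.6887

1.6887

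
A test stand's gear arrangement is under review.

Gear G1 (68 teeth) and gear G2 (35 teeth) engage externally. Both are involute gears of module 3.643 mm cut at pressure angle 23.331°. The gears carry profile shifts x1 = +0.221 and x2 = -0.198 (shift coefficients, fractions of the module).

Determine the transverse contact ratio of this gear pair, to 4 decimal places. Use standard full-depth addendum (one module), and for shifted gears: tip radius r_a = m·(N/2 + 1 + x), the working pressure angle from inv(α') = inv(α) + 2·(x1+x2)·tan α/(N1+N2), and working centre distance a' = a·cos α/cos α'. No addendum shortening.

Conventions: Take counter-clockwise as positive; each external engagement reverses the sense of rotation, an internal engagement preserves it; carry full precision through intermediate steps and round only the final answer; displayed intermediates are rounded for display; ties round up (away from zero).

topology: single-mesh involute geometry — m = 3.643, 68T/35T pair
base radii: r_b1 = 113.734081, r_b2 = 58.539601
tip radii: r_a1 = 128.310103, r_a2 = 66.674186
inv(α') = inv(23.331°) + 2·(+0.221-0.198)·tan α/(68+35) = 0.02429945  ⇒  α' = 23.39016°
a' = a·cos α / cos α' = 187.6145·cos 23.331°/cos 23.39016° = 187.698189
action lengths: √(r_a1²−r_b1²) = 59.397317, √(r_a2²−r_b2²) = 31.914922
base pitch p_b = π·m·cos α = 10.509005
CR = (59.397317 + 31.914922 − 187.698189·sin 23.39016°)/10.509005 = 1.598428
contact ratio ≈ 1.5984

1.5984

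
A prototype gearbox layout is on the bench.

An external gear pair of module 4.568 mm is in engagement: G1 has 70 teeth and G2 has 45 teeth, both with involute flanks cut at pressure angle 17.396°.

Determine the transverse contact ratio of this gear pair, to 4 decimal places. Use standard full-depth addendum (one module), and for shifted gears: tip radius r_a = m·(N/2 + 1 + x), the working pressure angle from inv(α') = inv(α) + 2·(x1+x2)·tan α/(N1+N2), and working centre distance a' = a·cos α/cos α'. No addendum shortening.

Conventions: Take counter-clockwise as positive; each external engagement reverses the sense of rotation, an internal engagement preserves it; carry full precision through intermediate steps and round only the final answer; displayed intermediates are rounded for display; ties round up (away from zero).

1.9335

single-mesh involute tooth geometry (70T engaging 45T at module 4.568)
base radii: r_b1 = 152.567281, r_b2 = 98.078966
tip radii: r_a1 = 164.448000, r_a2 = 107.348000
no profile shift: α' = α, a' = a
action lengths: √(r_a1²−r_b1²) = 61.370754, √(r_a2²−r_b2²) = 43.636103
base pitch p_b = π·m·cos α = 13.694407
CR = (61.370754 + 43.636103 − 262.660000·sin 17.39600°)/13.694407 = 1.933512
contact ratio ≈ 1.9335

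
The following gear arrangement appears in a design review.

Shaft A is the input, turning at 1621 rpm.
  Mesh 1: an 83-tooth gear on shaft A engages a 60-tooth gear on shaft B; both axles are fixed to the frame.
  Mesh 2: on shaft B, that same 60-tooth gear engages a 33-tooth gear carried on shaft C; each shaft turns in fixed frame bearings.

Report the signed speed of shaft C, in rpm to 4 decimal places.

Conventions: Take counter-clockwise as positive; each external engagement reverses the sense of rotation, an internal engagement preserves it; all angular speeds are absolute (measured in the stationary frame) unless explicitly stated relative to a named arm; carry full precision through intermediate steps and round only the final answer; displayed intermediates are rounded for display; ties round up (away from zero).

+4077.0606 rpm

recognized (3 fixed axles, 2 meshes): fixed-axis compound train
mesh 1 [83T→60T]: ω = 1621.0000×83/60 = 2242.3833 rpm, sense flips to −
mesh 2 [60T→33T]: ω = 2242.3833×60/33 = 4077.0606 rpm, sense flips to +
signed output speed = +4077.0606 rpm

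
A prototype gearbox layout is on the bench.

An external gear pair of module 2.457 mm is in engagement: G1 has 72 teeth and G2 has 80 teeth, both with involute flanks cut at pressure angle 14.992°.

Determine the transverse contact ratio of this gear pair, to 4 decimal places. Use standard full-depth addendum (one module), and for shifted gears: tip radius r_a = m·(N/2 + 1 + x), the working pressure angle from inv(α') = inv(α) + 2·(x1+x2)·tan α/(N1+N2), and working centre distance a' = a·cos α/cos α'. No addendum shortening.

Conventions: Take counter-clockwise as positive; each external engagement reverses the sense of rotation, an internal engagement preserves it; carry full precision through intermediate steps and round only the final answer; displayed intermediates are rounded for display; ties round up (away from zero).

class = single-mesh tooth geometry [involute pair 72T × 80T, m = 2.457]
base radii: r_b1 = 85.441267, r_b2 = 94.934741
tip radii: r_a1 = 90.909000, r_a2 = 100.737000
no profile shift: α' = α, a' = a
action lengths: √(r_a1²−r_b1²) = 31.052153, √(r_a2²−r_b2²) = 33.694779
base pitch p_b = π·m·cos α = 7.456157
CR = (31.052153 + 33.694779 − 186.732000·sin 14.99200°)/7.456157 = 2.205200
contact ratio ≈ 2.2052

2.2052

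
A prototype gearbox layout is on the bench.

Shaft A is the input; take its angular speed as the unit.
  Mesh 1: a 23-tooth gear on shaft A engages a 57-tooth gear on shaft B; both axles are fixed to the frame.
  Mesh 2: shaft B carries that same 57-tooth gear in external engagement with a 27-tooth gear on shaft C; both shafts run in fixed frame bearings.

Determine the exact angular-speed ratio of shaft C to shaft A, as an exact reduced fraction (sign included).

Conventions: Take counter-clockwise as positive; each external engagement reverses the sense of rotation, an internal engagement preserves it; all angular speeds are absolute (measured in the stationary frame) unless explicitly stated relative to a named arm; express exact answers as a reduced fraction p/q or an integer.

class = fixed-axis compound train [2 meshes; 2 ratios multiply, 2 sense flips]
mesh 1 [23T→57T]: running ratio 23/57, sense −
mesh 2 [57T→27T]: running ratio 23/27, sense +
ω_out/ω_in = 23/27

23/27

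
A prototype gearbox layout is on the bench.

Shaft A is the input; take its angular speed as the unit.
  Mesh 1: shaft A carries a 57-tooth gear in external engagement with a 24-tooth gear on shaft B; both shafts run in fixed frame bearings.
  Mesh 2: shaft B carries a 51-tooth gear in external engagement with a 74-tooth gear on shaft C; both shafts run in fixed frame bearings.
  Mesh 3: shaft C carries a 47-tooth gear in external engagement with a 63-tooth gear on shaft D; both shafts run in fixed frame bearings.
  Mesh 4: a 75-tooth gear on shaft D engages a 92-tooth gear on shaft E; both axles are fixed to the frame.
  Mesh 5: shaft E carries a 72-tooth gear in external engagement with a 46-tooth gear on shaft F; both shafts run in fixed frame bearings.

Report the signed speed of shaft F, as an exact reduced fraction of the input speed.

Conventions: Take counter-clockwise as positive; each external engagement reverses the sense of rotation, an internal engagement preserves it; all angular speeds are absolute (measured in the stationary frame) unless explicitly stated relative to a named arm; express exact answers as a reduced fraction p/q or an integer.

-3415725/2192176

5-mesh fixed-axis compound train (all bearings frame-fixed)
mesh 1 [57T→24T]: |ω|/ω_in = 1×57/24 = 19/8, sense flips to −
mesh 2 [51T→74T]: |ω|/ω_in = (19/8)×51/74 = 969/592, sense flips to +
mesh 3 [47T→63T]: |ω|/ω_in = (969/592)×47/63 = 15181/12432, sense flips to −
mesh 4 [75T→92T]: |ω|/ω_in = (15181/12432)×75/92 = 379525/381248, sense flips to +
mesh 5 [72T→46T]: |ω|/ω_in = (379525/381248)×72/46 = 3415725/2192176, sense flips to −
signed output speed (× input speed) = -3415725/2192176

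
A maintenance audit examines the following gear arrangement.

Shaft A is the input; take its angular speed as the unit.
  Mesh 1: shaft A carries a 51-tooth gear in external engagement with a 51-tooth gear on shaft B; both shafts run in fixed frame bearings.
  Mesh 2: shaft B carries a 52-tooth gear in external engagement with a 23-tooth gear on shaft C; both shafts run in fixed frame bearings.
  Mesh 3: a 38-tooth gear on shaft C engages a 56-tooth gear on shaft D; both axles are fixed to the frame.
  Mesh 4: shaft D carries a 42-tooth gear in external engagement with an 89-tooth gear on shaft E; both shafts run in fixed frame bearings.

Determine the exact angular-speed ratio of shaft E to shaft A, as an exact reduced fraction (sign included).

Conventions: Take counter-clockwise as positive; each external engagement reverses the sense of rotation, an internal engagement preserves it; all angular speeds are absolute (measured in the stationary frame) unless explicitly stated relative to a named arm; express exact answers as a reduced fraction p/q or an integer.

1482/2047

class = fixed-axis compound train [4 meshes; 4 ratios multiply, 4 sense flips]
mesh 1 [51T→51T]: running ratio 1, sense −
mesh 2 [52T→23T]: running ratio 52/23, sense +
mesh 3 [38T→56T]: running ratio 247/161, sense −
mesh 4 [42T→89T]: running ratio 1482/2047, sense +
ω_out/ω_in = 1482/2047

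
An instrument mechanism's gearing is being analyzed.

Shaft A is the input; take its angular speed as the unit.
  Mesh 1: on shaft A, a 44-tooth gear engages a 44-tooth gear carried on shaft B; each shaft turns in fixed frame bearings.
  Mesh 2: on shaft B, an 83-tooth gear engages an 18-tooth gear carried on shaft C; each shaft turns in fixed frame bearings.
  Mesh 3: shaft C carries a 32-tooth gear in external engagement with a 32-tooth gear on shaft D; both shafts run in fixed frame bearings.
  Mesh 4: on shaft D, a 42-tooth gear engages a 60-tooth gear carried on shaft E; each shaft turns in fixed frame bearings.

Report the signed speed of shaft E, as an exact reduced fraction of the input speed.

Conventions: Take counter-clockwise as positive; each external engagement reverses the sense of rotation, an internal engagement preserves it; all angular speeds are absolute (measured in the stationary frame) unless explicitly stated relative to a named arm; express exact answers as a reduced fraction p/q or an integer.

581/180

4-mesh fixed-axis compound train (all bearings frame-fixed)
mesh 1 [44T→44T]: |ω|/ω_in = 1×44/44 = 1, sense flips to −
mesh 2 [83T→18T]: |ω|/ω_in = 1×83/18 = 83/18, sense flips to +
mesh 3 [32T→32T]: |ω|/ω_in = (83/18)×32/32 = 83/18, sense flips to −
mesh 4 [42T→60T]: |ω|/ω_in = (83/18)×42/60 = 581/180, sense flips to +
signed output speed (× input speed) = 581/180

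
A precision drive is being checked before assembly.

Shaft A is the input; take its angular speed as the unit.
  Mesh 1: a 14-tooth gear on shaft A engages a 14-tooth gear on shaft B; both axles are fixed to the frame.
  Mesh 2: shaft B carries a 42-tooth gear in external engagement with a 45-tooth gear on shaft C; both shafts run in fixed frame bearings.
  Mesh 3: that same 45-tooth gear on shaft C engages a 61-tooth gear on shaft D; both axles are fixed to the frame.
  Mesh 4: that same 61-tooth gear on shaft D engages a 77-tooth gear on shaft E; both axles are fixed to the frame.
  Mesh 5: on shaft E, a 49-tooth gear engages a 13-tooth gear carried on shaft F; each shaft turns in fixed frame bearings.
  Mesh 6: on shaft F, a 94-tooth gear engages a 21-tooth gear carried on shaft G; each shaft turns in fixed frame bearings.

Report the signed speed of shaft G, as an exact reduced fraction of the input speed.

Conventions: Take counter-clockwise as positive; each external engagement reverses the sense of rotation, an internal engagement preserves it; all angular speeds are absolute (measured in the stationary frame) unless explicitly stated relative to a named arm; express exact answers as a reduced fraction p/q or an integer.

6-mesh fixed-axis compound train (all bearings frame-fixed)
mesh 1 [14T→14T]: |ω|/ω_in = 1×14/14 = 1, sense flips to −
mesh 2 [42T→45T]: |ω|/ω_in = 1×42/45 = 14/15, sense flips to +
mesh 3 [45T→61T]: |ω|/ω_in = (14/15)×45/61 = 42/61, sense flips to −
mesh 4 [61T→77T]: |ω|/ω_in = (42/61)×61/77 = 6/11, sense flips to +
mesh 5 [49T→13T]: |ω|/ω_in = (6/11)×49/13 = 294/143, sense flips to −
mesh 6 [94T→21T]: |ω|/ω_in = (294/143)×94/21 = 1316/143, sense flips to +
signed output speed (× input speed) = 1316/143

1316/143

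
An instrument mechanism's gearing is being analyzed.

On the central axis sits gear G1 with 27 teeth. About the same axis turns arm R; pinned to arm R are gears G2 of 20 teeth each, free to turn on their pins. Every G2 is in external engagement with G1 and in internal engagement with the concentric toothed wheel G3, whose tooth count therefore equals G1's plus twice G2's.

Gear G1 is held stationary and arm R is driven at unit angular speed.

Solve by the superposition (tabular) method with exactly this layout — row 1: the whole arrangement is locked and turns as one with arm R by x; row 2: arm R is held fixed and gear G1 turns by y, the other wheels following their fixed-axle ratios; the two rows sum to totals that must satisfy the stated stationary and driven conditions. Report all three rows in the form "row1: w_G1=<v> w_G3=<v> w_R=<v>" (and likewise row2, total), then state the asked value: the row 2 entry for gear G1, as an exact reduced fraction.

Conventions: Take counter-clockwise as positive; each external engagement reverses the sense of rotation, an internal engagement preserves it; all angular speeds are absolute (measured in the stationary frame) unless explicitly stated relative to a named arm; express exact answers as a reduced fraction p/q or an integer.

planetary set (27T centre, 20T on arm, 67T internal) — Willis relation
row 1 (train locked, turned with arm): all members turn x
row 2 (arm held, sun turns y): ω_ring = −(27/67)·y, ω_arm = 0
boundary: total ω_sun = x + y = 0 and total ω_arm = x = 1  ⇒  y = -1, x = 1
row 2 ring = −(27/67)·(-1) = 27/67
totals (row 1 + row 2): sun 1 + (-1) = 0, ring 1 + 27/67 = 94/67, arm 1 + 0 = 1
asked cell (row2, sun) = -1

row1: w_G1=1 w_G3=1 w_R=1
row2: w_G1=-1 w_G3=27/67 w_R=0
total: w_G1=0 w_G3=94/67 w_R=1
asked value: -1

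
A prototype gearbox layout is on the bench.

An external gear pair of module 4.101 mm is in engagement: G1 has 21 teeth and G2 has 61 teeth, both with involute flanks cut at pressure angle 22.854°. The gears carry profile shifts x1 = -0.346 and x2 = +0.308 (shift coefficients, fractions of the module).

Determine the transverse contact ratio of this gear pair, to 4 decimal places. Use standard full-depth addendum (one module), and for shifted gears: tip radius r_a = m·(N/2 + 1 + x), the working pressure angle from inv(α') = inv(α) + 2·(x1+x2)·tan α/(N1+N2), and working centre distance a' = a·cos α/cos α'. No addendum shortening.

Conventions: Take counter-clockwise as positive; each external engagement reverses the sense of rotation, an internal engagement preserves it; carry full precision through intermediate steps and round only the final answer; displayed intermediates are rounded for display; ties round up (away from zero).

1.5949

topology: single-mesh involute geometry — m = 4.101, 21T/61T pair
base radii: r_b1 = 39.680144, r_b2 = 115.261370
tip radii: r_a1 = 45.742554, r_a2 = 130.444608
inv(α') = inv(22.854°) + 2·(-0.346+0.308)·tan α/(21+61) = 0.02220257  ⇒  α' = 22.72722°
a' = a·cos α / cos α' = 168.1410·cos 22.854°/cos 22.72722° = 167.984752
action lengths: √(r_a1²−r_b1²) = 22.756701, √(r_a2²−r_b2²) = 61.078738
base pitch p_b = π·m·cos α = 11.872271
CR = (22.756701 + 61.078738 − 167.984752·sin 22.72722°)/11.872271 = 1.594934
contact ratio ≈ 1.5949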